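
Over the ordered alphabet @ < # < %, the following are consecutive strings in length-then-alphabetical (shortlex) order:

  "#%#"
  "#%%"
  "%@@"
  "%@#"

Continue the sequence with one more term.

Find the rightmost character of %@# below %, bump it to the next letter, and reset everything to its right to @.

%@%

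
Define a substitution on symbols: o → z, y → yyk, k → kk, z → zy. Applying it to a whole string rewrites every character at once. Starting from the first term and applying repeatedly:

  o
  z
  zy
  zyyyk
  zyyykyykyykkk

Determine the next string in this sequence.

zyyykyykyykkkyykyykkkyykyykkkkkkk

Applying the rule to each of the 13 symbols of zyyykyykyykkk gives the pieces zy yyk yyk yyk kk yyk yyk kk yyk yyk kk kk kk, which concatenate to the answer.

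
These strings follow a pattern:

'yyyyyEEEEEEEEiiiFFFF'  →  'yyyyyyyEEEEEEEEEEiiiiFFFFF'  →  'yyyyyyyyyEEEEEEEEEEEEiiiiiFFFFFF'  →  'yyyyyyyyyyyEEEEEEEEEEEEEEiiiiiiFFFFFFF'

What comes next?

yyyyyyyyyyyyyEEEEEEEEEEEEEEEEiiiiiiiFFFFFFFF

The n-th term is 2n-1 y's then 2n+2 E's then n i's then n+1 F's, where the shown terms are n = 3, 4, 5, 6.
For the next term, n = 7, so the run lengths are 13, 16, 7, 8.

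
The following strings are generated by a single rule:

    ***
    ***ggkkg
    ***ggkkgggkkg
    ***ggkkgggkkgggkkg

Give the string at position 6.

Every step adds ggkkg to the end: s(k+1) = s(k)·ggkkg.
From ***ggkkgggkkgggkkg, 2 further steps: ***ggkkgggkkgggkkg → ***ggkkgggkkgggkkgggkkg → (answer).

***ggkkgggkkgggkkgggkkgggkkg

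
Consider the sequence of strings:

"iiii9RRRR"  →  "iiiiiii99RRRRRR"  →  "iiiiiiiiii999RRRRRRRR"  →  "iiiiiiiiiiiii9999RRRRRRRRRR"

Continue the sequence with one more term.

iiiiiiiiiiiiiiii99999RRRRRRRRRRRR

Each string has the form i^{3n-2} 9^{n-1} R^{2n}, where the shown terms are n = 2, 3, 4, 5.
At n = 6 the blocks have lengths 16, 5, 12.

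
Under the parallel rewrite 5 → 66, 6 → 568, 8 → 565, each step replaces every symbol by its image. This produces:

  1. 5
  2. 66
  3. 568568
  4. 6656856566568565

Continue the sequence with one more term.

φ(6656856566568565) expands symbol-by-symbol to 568 568 66 568 565 66 568 66 568 568 66 568 565 66 568 66; joining the 16 pieces gives the next term.

568568665685656656866568568665685656656866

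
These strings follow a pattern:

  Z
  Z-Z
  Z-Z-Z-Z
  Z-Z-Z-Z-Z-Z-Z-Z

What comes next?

s(k+1) = s(k)·-·s(k) — each term doubles the last with '-' between the halves.
Doubling Z-Z-Z-Z-Z-Z-Z-Z with '-' between the halves:

Z-Z-Z-Z-Z-Z-Z-Z-Z-Z-Z-Z-Z-Z-Z-Z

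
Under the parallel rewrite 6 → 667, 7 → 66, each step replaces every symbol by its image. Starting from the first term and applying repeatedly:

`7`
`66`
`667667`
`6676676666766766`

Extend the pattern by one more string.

Rewriting the 16 symbols of 6676676666766766 one by one yields 667 667 66 667 667 66 667 667 667 667 66 667 667 66 667 667; concatenated:

66766766667667666676676676676666766766667667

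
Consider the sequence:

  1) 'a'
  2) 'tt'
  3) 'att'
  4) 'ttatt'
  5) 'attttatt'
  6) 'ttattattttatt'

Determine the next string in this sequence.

attttattttattattttatt

Each term (from the third on) is the two preceding terms concatenated in order: term 3 = a·tt = att.
So term 7 is attttatt·ttattattttatt.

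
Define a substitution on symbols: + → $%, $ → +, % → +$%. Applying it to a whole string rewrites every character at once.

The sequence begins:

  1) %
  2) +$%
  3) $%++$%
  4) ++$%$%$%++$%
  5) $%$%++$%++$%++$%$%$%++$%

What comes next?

Rewriting the 24 symbols of $%$%++$%++$%++$%$%$%++$% one by one yields + +$% + +$% $% $% + +$% $% $% + +$% $% $% + +$% + +$% + +$% $% $% + +$%; concatenated:

++$%++$%$%$%++$%$%$%++$%$%$%++$%++$%++$%$%$%++$%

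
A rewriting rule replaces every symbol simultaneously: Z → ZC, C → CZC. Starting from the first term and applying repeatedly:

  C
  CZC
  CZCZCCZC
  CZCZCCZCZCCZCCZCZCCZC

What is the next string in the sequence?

Rewriting the 21 symbols of CZCZCCZCZCCZCCZCZCCZC one by one yields CZC ZC CZC ZC CZC CZC ZC CZC ZC CZC CZC ZC CZC CZC ZC CZC ZC CZC CZC ZC CZC; concatenated:

CZCZCCZCZCCZCCZCZCCZCZCCZCCZCZCCZCCZCZCCZCZCCZCCZCZCCZC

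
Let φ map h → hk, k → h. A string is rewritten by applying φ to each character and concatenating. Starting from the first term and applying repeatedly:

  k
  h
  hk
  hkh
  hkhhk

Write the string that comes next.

hkhhkhkh

Apply φ to hkhhk symbol by symbol: h→hk, k→h, h→hk, h→hk, k→h; joined: hk h hk hk h.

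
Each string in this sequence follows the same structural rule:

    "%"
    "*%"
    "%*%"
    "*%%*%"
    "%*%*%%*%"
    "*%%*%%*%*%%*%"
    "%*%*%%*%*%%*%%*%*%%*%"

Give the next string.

*%%*%%*%*%%*%%*%*%%*%*%%*%%*%*%%*%

Each term (from the third on) is the two preceding terms concatenated in order: term 3 = %·*% = %*%.
Continuing: *%%*%%*%*%%*% · %*%*%%*%*%%*%%*%*%%*% gives term 8.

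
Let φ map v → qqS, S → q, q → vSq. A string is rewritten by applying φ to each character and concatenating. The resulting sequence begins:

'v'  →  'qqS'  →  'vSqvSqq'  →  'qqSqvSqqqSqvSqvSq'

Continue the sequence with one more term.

Rewriting the 17 symbols of qqSqvSqqqSqvSqvSq one by one yields vSq vSq q vSq qqS q vSq vSq vSq q vSq qqS q vSq qqS q vSq; concatenated:

vSqvSqqvSqqqSqvSqvSqvSqqvSqqqSqvSqqqSqvSq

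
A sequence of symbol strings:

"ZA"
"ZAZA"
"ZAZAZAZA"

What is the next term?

ZAZAZAZAZAZAZAZA

s(k+1) = s(k)·s(k) — each term doubles the last.
One more doubling of ZAZAZAZA gives the answer.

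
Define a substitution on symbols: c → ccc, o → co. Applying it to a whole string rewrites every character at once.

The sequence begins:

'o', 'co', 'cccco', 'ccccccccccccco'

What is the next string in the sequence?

cccccccccccccccccccccccccccccccccccccccco

Applying the rule to each of the 14 symbols of ccccccccccccco gives the pieces ccc ccc ccc ccc ccc ccc ccc ccc ccc ccc ccc ccc ccc co, which concatenate to the answer.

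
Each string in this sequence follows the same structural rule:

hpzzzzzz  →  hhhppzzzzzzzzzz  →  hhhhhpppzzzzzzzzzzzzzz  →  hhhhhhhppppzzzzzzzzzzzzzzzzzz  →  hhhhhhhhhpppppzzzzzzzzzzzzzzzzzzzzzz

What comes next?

hhhhhhhhhhhppppppzzzzzzzzzzzzzzzzzzzzzzzzzz

Each string has the form h^{2n-1} p^{n} z^{4n+2} (n = 1, 2, …).
At n = 6 the blocks have lengths 11, 6, 26.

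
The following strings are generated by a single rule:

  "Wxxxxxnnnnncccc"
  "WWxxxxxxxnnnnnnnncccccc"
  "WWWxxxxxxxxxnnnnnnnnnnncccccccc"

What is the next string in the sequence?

Term n consists of n W's, followed by 2n+3 x's, followed by 3n+2 n's, followed by 2n+2 c's (n = 1, 2, …).
Setting n = 4 gives 4, 11, 14, 10 characters in each block.

WWWWxxxxxxxxxxxnnnnnnnnnnnnnncccccccccc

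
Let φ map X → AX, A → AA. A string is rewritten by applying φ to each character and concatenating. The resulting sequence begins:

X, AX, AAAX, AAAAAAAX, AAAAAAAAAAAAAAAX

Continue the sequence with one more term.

φ(AAAAAAAAAAAAAAAX) expands symbol-by-symbol to AA AA AA AA AA AA AA AA AA AA AA AA AA AA AA AX; joining the 16 pieces gives the next term.

AAAAAAAAAAAAAAAAAAAAAAAAAAAAAAAX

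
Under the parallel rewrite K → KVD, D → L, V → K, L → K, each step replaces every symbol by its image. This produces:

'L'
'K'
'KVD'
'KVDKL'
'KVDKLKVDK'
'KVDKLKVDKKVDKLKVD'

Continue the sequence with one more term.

φ(KVDKLKVDKKVDKLKVD) expands symbol-by-symbol to KVD K L KVD K KVD K L KVD KVD K L KVD K KVD K L; joining the 17 pieces gives the next term.

KVDKLKVDKKVDKLKVDKVDKLKVDKKVDKL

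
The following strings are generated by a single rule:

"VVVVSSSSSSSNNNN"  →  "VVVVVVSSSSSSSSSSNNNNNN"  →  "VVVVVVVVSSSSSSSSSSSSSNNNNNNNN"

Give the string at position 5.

The n-th term is 2n V's then 3n+1 S's then 2n N's, where the shown terms are n = 2, 3, 4.
For term 5, n = 6, so the run lengths are 12, 19, 12.

VVVVVVVVVVVVSSSSSSSSSSSSSSSSSSSNNNNNNNNNNNN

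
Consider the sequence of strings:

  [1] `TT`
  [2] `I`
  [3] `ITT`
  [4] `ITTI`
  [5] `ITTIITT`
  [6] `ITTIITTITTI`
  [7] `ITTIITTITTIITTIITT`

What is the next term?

ITTIITTITTIITTIITTITTIITTITTI

Each term (from the third on) is the previous term followed by the one before it: term 3 = I·TT = ITT.
Continuing: ITTIITTITTIITTIITT · ITTIITTITTI gives term 8.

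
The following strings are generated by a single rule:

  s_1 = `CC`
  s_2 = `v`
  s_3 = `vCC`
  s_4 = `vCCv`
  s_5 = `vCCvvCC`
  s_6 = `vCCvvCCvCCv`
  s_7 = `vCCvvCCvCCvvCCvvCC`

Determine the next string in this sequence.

Each term (from the third on) is the previous term followed by the one before it: term 3 = v·CC = vCC.
The next term joins vCCvvCCvCCvvCCvvCC and vCCvvCCvCCv.

vCCvvCCvCCvvCCvvCCvCCvvCCvCCv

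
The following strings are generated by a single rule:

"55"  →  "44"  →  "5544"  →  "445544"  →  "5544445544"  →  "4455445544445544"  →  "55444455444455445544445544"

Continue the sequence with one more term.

445544554444554455444455444455445544445544

From term 3 onward, concatenate the second-to-last term with the last: 55·44 = 5544, 44·5544 = 445544, …
Continuing: 4455445544445544 · 55444455444455445544445544 gives term 8.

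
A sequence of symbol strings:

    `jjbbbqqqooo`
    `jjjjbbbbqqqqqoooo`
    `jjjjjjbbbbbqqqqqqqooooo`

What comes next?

Term n consists of 2n j's, followed by n+2 b's, followed by 2n+1 q's, followed by n+2 o's (n = 1, 2, …).
At n = 4 the blocks have lengths 8, 6, 9, 6.

jjjjjjjjbbbbbbqqqqqqqqqoooooo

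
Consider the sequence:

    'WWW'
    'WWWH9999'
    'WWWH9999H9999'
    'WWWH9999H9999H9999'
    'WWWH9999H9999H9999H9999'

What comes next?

The strings grow by a fixed suffix H9999 each time.
So the next term is WWWH9999H9999H9999H9999·H9999.

WWWH9999H9999H9999H9999H9999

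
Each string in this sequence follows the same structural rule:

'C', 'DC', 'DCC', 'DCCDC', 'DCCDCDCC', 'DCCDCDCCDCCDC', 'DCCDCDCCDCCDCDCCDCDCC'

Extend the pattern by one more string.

DCCDCDCCDCCDCDCCDCDCCDCCDCDCCDCCDC

From term 3 onward, concatenate the last term with the second-to-last: DC·C = DCC, DCC·DC = DCCDC, …
The next term joins DCCDCDCCDCCDCDCCDCDCC and DCCDCDCCDCCDC.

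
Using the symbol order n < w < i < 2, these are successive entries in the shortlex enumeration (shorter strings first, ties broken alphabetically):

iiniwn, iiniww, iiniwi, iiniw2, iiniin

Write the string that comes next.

Find the rightmost character of iiniin below 2, bump it to the next letter, and reset everything to its right to n.

iiniiw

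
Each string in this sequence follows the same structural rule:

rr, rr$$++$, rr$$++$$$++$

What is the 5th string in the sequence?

Every step adds $$++$ to the end: s(k+1) = s(k)·$$++$.
From rr$$++$$$++$, 2 further steps: rr$$++$$$++$ → rr$$++$$$++$$$++$ → (answer).

rr$$++$$$++$$$++$$$++$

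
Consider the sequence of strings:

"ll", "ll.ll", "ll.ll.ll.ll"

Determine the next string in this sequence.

Each string is two copies of the previous one joined by '.'.
So the next term is two copies of ll.ll.ll.ll with '.' between the halves.

ll.ll.ll.ll.ll.ll.ll.ll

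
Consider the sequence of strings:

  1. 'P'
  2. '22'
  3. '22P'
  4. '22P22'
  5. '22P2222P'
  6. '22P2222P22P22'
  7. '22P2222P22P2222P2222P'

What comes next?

From term 3 onward, concatenate the last term with the second-to-last: 22·P = 22P, 22P·22 = 22P22, …
So term 8 is 22P2222P22P2222P2222P·22P2222P22P22.

22P2222P22P2222P2222P22P2222P22P22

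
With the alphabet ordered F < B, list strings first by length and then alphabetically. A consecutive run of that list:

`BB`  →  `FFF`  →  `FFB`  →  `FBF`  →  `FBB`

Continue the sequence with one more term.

BFF

Find the rightmost character of FBB below B, bump it to the next letter, and reset everything to its right to F.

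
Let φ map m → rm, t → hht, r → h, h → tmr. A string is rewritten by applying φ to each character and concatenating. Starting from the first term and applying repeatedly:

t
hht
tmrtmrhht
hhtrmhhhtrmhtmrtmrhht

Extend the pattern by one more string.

tmrtmrhhthrmtmrtmrtmrhhthrmtmrhhtrmhhhtrmhtmrtmrhht

φ(hhtrmhhhtrmhtmrtmrhht) expands symbol-by-symbol to tmr tmr hht h rm tmr tmr tmr hht h rm tmr hht rm h hht rm h tmr tmr hht; joining the 21 pieces gives the next term.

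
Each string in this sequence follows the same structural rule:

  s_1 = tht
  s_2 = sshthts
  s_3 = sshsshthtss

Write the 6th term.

Each term wraps the previous one in ssh on the left and s on the right.
From sshsshthtss, 3 further steps: sshsshthtss → sshsshsshthtsss → sshsshsshsshthtssss → (answer).

sshsshsshsshsshthtsssss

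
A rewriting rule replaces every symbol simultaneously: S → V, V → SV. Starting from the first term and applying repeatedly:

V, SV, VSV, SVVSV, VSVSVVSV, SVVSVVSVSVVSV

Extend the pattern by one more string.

VSVSVVSVSVVSVVSVSVVSV

φ(SVVSVVSVSVVSV) expands symbol-by-symbol to V SV SV V SV SV V SV V SV SV V SV; joining the 13 pieces gives the next term.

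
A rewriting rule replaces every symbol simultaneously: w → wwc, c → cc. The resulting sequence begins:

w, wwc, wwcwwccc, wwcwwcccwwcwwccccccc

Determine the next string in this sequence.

Rewriting the 20 symbols of wwcwwcccwwcwwccccccc one by one yields wwc wwc cc wwc wwc cc cc cc wwc wwc cc wwc wwc cc cc cc cc cc cc cc; concatenated:

wwcwwcccwwcwwcccccccwwcwwcccwwcwwccccccccccccccc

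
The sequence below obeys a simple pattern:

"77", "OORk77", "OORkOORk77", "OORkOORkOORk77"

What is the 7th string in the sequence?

Each term is the previous one with OORk prepended.
From OORkOORkOORk77, 3 further steps: OORkOORkOORk77 → OORkOORkOORkOORk77 → OORkOORkOORkOORkOORk77 → (answer).

OORkOORkOORkOORkOORkOORk77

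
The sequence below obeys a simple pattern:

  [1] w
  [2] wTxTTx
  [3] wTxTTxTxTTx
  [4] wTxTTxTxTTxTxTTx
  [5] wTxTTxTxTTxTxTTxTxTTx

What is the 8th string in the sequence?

wTxTTxTxTTxTxTTxTxTTxTxTTxTxTTxTxTTx

Each term is the previous one with TxTTx appended.
From wTxTTxTxTTxTxTTxTxTTx, 3 further steps: wTxTTxTxTTxTxTTxTxTTx → wTxTTxTxTTxTxTTxTxTTxTxTTx → wTxTTxTxTTxTxTTxTxTTxTxTTxTxTTx → (answer).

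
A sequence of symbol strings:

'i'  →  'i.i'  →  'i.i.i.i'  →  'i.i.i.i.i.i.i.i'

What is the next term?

i.i.i.i.i.i.i.i.i.i.i.i.i.i.i.i

Each string is two copies of the previous one joined by '.'.
So the next term is two copies of i.i.i.i.i.i.i.i with '.' between the halves.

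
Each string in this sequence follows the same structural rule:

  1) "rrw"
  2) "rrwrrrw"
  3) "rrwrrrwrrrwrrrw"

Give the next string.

rrwrrrwrrrwrrrwrrrwrrrwrrrwrrrw

Each string is two copies of the previous one joined by 'r'.
So the next term is two copies of rrwrrrwrrrwrrrw with 'r' between the halves.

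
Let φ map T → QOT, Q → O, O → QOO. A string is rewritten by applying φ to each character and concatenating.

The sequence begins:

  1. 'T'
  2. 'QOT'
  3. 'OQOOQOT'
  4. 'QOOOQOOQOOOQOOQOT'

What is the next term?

Rewriting the 17 symbols of QOOOQOOQOOOQOOQOT one by one yields O QOO QOO QOO O QOO QOO O QOO QOO QOO O QOO QOO O QOO QOT; concatenated:

OQOOQOOQOOOQOOQOOOQOOQOOQOOOQOOQOOOQOOQOT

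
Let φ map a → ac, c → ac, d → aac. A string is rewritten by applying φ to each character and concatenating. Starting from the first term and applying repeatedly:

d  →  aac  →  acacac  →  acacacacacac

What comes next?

Expanding acacacacacac: a→ac, c→ac, a→ac, c→ac, a→ac, c→ac, a→ac, c→ac, a→ac, c→ac, a→ac, c→ac. Concatenated: ac ac ac ac ac ac ac ac ac ac ac ac.

acacacacacacacacacacacac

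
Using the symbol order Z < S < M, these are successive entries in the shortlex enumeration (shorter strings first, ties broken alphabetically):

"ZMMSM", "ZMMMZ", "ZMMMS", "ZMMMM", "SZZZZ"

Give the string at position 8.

SZZSZ

Advancing 3 positions from SZZZZ through SZZZZ → SZZZS → SZZZM reaches term 8.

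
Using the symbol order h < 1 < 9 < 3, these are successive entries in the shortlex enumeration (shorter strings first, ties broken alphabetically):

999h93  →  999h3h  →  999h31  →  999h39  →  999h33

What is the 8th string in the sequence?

9991h9

Continuing the enumeration 3 steps past 999h33: 999h33 → 9991hh → 9991h1 → (answer).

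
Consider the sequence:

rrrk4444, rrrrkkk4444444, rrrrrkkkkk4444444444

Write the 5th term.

Term n consists of n+2 r's, followed by 2n-1 k's, followed by 3n+1 4's (n = 1, 2, …).
Setting n = 5 gives 7, 9, 16 characters in each block.

rrrrrrrkkkkkkkkk4444444444444444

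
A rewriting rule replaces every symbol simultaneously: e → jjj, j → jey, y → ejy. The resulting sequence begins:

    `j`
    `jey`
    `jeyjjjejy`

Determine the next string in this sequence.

Expanding jeyjjjejy: j→jey, e→jjj, y→ejy, j→jey, j→jey, j→jey, e→jjj, j→jey, y→ejy. Concatenated: jey jjj ejy jey jey jey jjj jey ejy.

jeyjjjejyjeyjeyjeyjjjjeyejy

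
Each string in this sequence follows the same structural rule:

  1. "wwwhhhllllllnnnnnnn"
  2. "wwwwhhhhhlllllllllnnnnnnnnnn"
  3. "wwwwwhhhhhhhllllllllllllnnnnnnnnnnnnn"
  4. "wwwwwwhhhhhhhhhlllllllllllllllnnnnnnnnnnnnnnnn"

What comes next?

Reading off run lengths: w runs 3, 4, 5, 6; h runs 3, 5, 7, 9; l runs 6, 9, 12, 15; n runs 7, 10, 13, 16 — each is linear in n, where the shown terms are n = 2, 3, 4, 5.
For the next term, n = 6, so the run lengths are 7, 11, 18, 19.

wwwwwwwhhhhhhhhhhhllllllllllllllllllnnnnnnnnnnnnnnnnnnn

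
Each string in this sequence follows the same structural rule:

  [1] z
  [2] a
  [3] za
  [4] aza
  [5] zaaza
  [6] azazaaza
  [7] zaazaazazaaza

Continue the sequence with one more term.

azazaazazaazaazazaaza

This is a Fibonacci-style word recurrence s(k) = s(k−2)·s(k−1): e.g. z·a = za.
So term 8 is azazaaza·zaazaazazaaza.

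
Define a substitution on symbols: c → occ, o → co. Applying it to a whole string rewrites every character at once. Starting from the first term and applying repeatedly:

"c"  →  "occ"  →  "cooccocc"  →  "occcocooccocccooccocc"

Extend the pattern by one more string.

cooccoccocccoocccocooccocccooccoccocccocooccocccooccocc

Applying the rule to each of the 21 symbols of occcocooccocccooccocc gives the pieces co occ occ occ co occ co co occ occ co occ occ occ co co occ occ co occ occ, which concatenate to the answer.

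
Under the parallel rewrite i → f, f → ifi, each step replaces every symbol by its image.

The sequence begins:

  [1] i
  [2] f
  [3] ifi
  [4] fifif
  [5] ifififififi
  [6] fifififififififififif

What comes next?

Applying the rule to each of the 21 symbols of fifififififififififif gives the pieces ifi f ifi f ifi f ifi f ifi f ifi f ifi f ifi f ifi f ifi f ifi, which concatenate to the answer.

ifififififififififififififififififififififi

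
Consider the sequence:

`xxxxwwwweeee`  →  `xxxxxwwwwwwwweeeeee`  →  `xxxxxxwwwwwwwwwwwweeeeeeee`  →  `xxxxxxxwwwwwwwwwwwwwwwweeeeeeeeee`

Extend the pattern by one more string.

Reading off run lengths: x runs 4, 5, 6, 7; w runs 4, 8, 12, 16; e runs 4, 6, 8, 10 — each is linear in n (n = 1, 2, …).
Setting n = 5 gives 8, 20, 12 characters in each block.

xxxxxxxxwwwwwwwwwwwwwwwwwwwweeeeeeeeeeee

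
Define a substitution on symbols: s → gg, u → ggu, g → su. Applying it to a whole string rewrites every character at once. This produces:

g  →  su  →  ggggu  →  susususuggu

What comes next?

Apply φ to susususuggu symbol by symbol: s→gg, u→ggu, s→gg, u→ggu, s→gg, u→ggu, s→gg, u→ggu, g→su, g→su, u→ggu; joined: gg ggu gg ggu gg ggu gg ggu su su ggu.

gggguggggugggguggggususuggu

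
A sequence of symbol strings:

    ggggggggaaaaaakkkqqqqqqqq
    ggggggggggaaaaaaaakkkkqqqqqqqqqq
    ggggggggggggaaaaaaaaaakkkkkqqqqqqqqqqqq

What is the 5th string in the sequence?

The n-th term is 2n+2 g's then 2n a's then n k's then 2n+2 q's, where the shown terms are n = 3, 4, 5.
At n = 7 the blocks have lengths 16, 14, 7, 16.

ggggggggggggggggaaaaaaaaaaaaaakkkkkkkqqqqqqqqqqqqqqqq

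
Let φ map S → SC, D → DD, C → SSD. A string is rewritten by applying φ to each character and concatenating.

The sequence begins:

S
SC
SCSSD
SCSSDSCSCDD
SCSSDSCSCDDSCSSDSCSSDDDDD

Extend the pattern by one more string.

SCSSDSCSCDDSCSSDSCSSDDDDDSCSSDSCSCDDSCSSDSCSCDDDDDDDDDD

Replace each of the 25 characters of SCSSDSCSCDDSCSSDSCSSDDDDD in place — SC SSD SC SC DD SC SSD SC SSD DD DD SC SSD SC SC DD SC SSD SC SC DD DD DD DD DD — and concatenate.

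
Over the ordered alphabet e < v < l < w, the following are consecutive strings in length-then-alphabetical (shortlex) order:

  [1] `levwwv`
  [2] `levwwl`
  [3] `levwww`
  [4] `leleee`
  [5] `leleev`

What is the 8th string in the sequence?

leleve

Continuing the enumeration 3 steps past leleev: leleev → leleel → leleew → (answer).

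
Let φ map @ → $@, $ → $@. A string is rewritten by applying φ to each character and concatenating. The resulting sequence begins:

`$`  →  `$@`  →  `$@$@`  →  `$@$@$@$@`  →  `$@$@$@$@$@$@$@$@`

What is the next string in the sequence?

Applying the rule to each of the 16 symbols of $@$@$@$@$@$@$@$@ gives the pieces $@ $@ $@ $@ $@ $@ $@ $@ $@ $@ $@ $@ $@ $@ $@ $@, which concatenate to the answer.

$@$@$@$@$@$@$@$@$@$@$@$@$@$@$@$@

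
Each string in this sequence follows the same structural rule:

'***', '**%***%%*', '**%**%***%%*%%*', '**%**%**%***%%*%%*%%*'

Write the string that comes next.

Each term wraps the previous one in **% on the left and %%* on the right.
One more step from **%**%**%***%%*%%*%%* gives the answer.

**%**%**%**%***%%*%%*%%*%%*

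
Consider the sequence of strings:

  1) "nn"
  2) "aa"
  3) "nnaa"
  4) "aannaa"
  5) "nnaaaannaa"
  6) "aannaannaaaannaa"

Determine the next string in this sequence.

nnaaaannaaaannaannaaaannaa

This is a Fibonacci-style word recurrence s(k) = s(k−2)·s(k−1): e.g. nn·aa = nnaa.
Continuing: nnaaaannaa · aannaannaaaannaa gives term 7.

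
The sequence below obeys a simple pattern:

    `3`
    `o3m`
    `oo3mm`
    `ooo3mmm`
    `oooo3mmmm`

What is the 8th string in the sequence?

s(k+1) = o·s(k)·m, so each term gains o as a prefix and m as a suffix.
From oooo3mmmm, 3 further steps: oooo3mmmm → ooooo3mmmmm → oooooo3mmmmmm → (answer).

ooooooo3mmmmmmm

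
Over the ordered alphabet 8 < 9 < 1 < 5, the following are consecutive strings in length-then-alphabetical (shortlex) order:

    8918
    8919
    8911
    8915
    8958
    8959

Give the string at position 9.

Continuing the enumeration 3 steps past 8959: 8959 → 8951 → 8955 → (answer).

8188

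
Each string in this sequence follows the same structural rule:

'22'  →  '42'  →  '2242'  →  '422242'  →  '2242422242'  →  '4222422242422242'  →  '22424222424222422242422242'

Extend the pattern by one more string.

422242224242224222424222424222422242422242

This is a Fibonacci-style word recurrence s(k) = s(k−2)·s(k−1): e.g. 22·42 = 2242.
So term 8 is 4222422242422242·22424222424222422242422242.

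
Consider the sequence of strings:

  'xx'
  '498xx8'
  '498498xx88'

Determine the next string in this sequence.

Each term wraps the previous one in 498 on the left and 8 on the right.
One more step from 498498xx88 gives the answer.

498498498xx888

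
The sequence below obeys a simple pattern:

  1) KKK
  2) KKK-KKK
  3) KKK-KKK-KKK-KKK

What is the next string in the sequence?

KKK-KKK-KKK-KKK-KKK-KKK-KKK-KKK

Each string is two copies of the previous one joined by '-'.
So the next term is two copies of KKK-KKK-KKK-KKK with '-' between the halves.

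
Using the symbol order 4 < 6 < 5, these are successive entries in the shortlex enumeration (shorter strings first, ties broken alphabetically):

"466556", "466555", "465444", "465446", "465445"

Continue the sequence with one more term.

The successor of 465445 increments the rightmost position that isn't already 5 and resets every position after it to 4.

465464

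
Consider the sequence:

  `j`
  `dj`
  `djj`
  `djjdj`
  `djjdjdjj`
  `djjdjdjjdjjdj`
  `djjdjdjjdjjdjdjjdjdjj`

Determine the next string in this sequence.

djjdjdjjdjjdjdjjdjdjjdjjdjdjjdjjdj

From term 3 onward, concatenate the last term with the second-to-last: dj·j = djj, djj·dj = djjdj, …
The next term joins djjdjdjjdjjdjdjjdjdjj and djjdjdjjdjjdj.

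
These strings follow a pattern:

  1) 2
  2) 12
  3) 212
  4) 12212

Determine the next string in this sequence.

This is a Fibonacci-style word recurrence s(k) = s(k−2)·s(k−1): e.g. 2·12 = 212.
The next term joins 212 and 12212.

21212212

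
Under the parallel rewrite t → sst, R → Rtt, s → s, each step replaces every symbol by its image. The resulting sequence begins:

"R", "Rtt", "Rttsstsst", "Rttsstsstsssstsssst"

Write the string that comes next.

Rttsstsstsssstsssstsssssstsssssst

Applying the rule to each of the 19 symbols of Rttsstsstsssstsssst gives the pieces Rtt sst sst s s sst s s sst s s s s sst s s s s sst, which concatenate to the answer.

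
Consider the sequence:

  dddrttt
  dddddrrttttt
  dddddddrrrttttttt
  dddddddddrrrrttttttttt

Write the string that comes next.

dddddddddddrrrrrttttttttttt

Each string has the form d^{2n+1} r^{n} t^{2n+1} (n = 1, 2, …).
At n = 5 the blocks have lengths 11, 5, 11.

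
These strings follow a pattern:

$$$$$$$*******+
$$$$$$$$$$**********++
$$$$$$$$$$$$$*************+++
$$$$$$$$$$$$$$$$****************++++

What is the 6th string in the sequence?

$$$$$$$$$$$$$$$$$$$$$$**********************++++++

Term n consists of 3n+1 $'s, followed by 3n+1 *'s, followed by n-1 +'s, where the shown terms are n = 2, 3, 4, 5.
At n = 7 the blocks have lengths 22, 22, 6.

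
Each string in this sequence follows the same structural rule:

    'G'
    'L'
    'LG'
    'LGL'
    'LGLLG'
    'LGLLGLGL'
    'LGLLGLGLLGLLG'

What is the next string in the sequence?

From term 3 onward, concatenate the last term with the second-to-last: L·G = LG, LG·L = LGL, …
The next term joins LGLLGLGLLGLLG and LGLLGLGL.

LGLLGLGLLGLLGLGLLGLGL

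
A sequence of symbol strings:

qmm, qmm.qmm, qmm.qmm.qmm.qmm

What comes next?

Each string is two copies of the previous one joined by '.'.
Doubling qmm.qmm.qmm.qmm with '.' between the halves:

qmm.qmm.qmm.qmm.qmm.qmm.qmm.qmm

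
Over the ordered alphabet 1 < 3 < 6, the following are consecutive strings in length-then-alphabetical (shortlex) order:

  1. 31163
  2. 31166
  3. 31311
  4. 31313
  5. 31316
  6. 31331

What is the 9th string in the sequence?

31361

Continuing the enumeration 3 steps past 31331: 31331 → 31333 → 31336 → (answer).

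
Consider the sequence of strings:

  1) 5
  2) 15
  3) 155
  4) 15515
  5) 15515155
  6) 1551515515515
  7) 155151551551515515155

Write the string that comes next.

This is a Fibonacci-style word recurrence s(k) = s(k−1)·s(k−2): e.g. 15·5 = 155.
So term 8 is 155151551551515515155·1551515515515.

1551515515515155151551551515515515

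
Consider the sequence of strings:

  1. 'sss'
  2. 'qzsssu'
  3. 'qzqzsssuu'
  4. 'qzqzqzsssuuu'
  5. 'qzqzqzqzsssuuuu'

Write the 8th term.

s(k+1) = qz·s(k)·u, so each term gains qz as a prefix and u as a suffix.
From qzqzqzqzsssuuuu, 3 further steps: qzqzqzqzsssuuuu → qzqzqzqzqzsssuuuuu → qzqzqzqzqzqzsssuuuuuu → (answer).

qzqzqzqzqzqzqzsssuuuuuuu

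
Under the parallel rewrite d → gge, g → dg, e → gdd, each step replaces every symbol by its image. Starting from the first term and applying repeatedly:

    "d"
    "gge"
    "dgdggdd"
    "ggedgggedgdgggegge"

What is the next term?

Rewriting the 18 symbols of ggedgggedgdgggegge one by one yields dg dg gdd gge dg dg dg gdd gge dg gge dg dg dg gdd dg dg gdd; concatenated:

dgdggddggedgdgdggddggedgggedgdgdggdddgdggdd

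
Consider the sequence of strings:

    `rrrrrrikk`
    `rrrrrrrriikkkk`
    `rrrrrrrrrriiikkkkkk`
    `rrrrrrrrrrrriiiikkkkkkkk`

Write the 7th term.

Reading off run lengths: r runs 6, 8, 10, 12; i runs 1, 2, 3, 4; k runs 2, 4, 6, 8 — each is linear in n, where the shown terms are n = 2, 3, 4, 5.
For term 7, n = 8, so the run lengths are 18, 7, 14.

rrrrrrrrrrrrrrrrrriiiiiiikkkkkkkkkkkkkk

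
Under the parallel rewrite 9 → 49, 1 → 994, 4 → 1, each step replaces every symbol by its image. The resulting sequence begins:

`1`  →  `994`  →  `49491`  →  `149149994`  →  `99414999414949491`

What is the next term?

4949199414949491994149149149994

Replace each of the 17 characters of 99414999414949491 in place — 49 49 1 994 1 49 49 49 1 994 1 49 1 49 1 49 994 — and concatenate.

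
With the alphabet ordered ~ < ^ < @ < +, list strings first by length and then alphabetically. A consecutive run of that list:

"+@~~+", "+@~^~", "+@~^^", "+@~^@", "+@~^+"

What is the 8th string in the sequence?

+@~@@

Stepping forward 3 times from +@~^+: +@~^+ → +@~@~ → +@~@^, then the target.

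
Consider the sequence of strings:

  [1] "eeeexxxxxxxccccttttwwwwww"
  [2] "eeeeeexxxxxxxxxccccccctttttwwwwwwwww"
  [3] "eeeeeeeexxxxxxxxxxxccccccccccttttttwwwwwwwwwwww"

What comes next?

eeeeeeeeeexxxxxxxxxxxxxccccccccccccctttttttwwwwwwwwwwwwwww

The n-th term is 2n e's then 2n+3 x's then 3n-2 c's then n+2 t's then 3n w's, where the shown terms are n = 2, 3, 4.
At n = 5 the blocks have lengths 10, 13, 13, 7, 15.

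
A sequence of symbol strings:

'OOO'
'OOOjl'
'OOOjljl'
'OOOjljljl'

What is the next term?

Each term is the previous one with jl appended.
Applying this once more to OOOjljljl:

OOOjljljljl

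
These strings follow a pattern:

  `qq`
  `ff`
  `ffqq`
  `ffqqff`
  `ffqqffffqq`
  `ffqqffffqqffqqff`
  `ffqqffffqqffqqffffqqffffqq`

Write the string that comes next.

ffqqffffqqffqqffffqqffffqqffqqffffqqffqqff

This is a Fibonacci-style word recurrence s(k) = s(k−1)·s(k−2): e.g. ff·qq = ffqq.
The next term joins ffqqffffqqffqqffffqqffffqq and ffqqffffqqffqqff.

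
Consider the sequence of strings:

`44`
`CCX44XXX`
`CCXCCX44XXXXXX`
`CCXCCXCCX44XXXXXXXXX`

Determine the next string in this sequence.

Every step adds CCX to the front and XXX to the end of the previous string.
Applying this once more to CCXCCXCCX44XXXXXXXXX:

CCXCCXCCXCCX44XXXXXXXXXXXX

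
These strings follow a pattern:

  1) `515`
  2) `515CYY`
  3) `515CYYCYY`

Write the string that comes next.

Every step adds CYY to the end: s(k+1) = s(k)·CYY.
One more step from 515CYYCYY gives the answer.

515CYYCYYCYY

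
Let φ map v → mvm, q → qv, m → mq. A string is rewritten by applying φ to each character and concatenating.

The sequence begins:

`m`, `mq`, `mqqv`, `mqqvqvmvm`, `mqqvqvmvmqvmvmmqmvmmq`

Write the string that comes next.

Replace each of the 21 characters of mqqvqvmvmqvmvmmqmvmmq in place — mq qv qv mvm qv mvm mq mvm mq qv mvm mq mvm mq mq qv mq mvm mq mq qv — and concatenate.

mqqvqvmvmqvmvmmqmvmmqqvmvmmqmvmmqmqqvmqmvmmqmqqv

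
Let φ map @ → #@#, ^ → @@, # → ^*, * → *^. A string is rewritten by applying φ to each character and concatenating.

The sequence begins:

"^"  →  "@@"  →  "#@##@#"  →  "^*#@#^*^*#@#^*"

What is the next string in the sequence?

Applying the rule to each of the 14 symbols of ^*#@#^*^*#@#^* gives the pieces @@ *^ ^* #@# ^* @@ *^ @@ *^ ^* #@# ^* @@ *^, which concatenate to the answer.

@@*^^*#@#^*@@*^@@*^^*#@#^*@@*^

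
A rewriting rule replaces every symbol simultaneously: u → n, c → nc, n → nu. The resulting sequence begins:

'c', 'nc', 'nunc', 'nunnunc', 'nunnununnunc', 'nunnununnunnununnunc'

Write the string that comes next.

nunnununnunnununnununnunnununnunc

φ(nunnununnunnununnunc) expands symbol-by-symbol to nu n nu nu n nu n nu nu n nu nu n nu n nu nu n nu nc; joining the 20 pieces gives the next term.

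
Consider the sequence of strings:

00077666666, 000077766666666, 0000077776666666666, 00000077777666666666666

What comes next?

000000077777766666666666666

Each string has the form 0^{n} 7^{n-1} 6^{2n}, where the shown terms are n = 3, 4, 5, 6.
Setting n = 7 gives 7, 6, 14 characters in each block.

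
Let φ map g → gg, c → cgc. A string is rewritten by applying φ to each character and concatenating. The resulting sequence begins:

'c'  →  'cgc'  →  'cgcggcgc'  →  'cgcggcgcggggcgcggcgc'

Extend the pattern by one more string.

Replace each of the 20 characters of cgcggcgcggggcgcggcgc in place — cgc gg cgc gg gg cgc gg cgc gg gg gg gg cgc gg cgc gg gg cgc gg cgc — and concatenate.

cgcggcgcggggcgcggcgcggggggggcgcggcgcggggcgcggcgc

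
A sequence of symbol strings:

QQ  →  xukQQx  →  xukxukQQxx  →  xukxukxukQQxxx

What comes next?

Each term wraps the previous one in xuk on the left and x on the right.
So the next term is xuk·xukxukxukQQxxx·x.

xukxukxukxukQQxxxx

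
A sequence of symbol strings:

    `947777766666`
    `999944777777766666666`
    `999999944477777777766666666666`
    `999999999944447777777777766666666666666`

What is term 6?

Each string has the form 9^{3n-2} 4^{n} 7^{2n+3} 6^{3n+2} (n = 1, 2, …).
At n = 6 the blocks have lengths 16, 6, 15, 20.

999999999999999944444477777777777777766666666666666666666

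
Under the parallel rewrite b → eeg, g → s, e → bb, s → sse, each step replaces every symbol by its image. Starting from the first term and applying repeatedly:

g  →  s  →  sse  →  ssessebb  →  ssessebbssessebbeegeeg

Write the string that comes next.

Applying the rule to each of the 22 symbols of ssessebbssessebbeegeeg gives the pieces sse sse bb sse sse bb eeg eeg sse sse bb sse sse bb eeg eeg bb bb s bb bb s, which concatenate to the answer.

ssessebbssessebbeegeegssessebbssessebbeegeegbbbbsbbbbs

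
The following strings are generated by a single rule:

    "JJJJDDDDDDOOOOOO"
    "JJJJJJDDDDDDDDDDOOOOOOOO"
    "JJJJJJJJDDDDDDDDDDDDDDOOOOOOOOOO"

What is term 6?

JJJJJJJJJJJJJJDDDDDDDDDDDDDDDDDDDDDDDDDDOOOOOOOOOOOOOOOO

Each string has the form J^{2n} D^{4n-2} O^{2n+2}, where the shown terms are n = 2, 3, 4.
At n = 7 the blocks have lengths 14, 26, 16.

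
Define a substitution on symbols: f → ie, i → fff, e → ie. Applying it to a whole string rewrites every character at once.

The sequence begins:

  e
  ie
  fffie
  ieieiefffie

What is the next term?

Apply φ to ieieiefffie symbol by symbol: i→fff, e→ie, i→fff, e→ie, i→fff, e→ie, f→ie, f→ie, f→ie, i→fff, e→ie; joined: fff ie fff ie fff ie ie ie ie fff ie.

fffiefffiefffieieieiefffie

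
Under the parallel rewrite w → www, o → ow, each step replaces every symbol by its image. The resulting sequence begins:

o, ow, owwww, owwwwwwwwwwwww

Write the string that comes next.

Rewriting the 14 symbols of owwwwwwwwwwwww one by one yields ow www www www www www www www www www www www www www; concatenated:

owwwwwwwwwwwwwwwwwwwwwwwwwwwwwwwwwwwwwwww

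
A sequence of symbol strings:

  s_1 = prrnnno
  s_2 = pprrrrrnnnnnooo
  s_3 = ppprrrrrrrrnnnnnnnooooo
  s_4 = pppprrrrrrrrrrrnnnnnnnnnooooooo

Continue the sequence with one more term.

Term n consists of n p's, followed by 3n-1 r's, followed by 2n+1 n's, followed by 2n-1 o's (n = 1, 2, …).
For the next term, n = 5, so the run lengths are 5, 14, 11, 9.

ppppprrrrrrrrrrrrrrnnnnnnnnnnnooooooooo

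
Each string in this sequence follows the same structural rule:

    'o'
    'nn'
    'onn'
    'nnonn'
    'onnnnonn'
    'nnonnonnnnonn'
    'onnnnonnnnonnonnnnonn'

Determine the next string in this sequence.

This is a Fibonacci-style word recurrence s(k) = s(k−2)·s(k−1): e.g. o·nn = onn.
Continuing: nnonnonnnnonn · onnnnonnnnonnonnnnonn gives term 8.

nnonnonnnnonnonnnnonnnnonnonnnnonn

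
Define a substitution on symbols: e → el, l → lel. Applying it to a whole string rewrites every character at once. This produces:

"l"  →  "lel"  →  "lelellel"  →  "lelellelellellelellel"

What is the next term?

Rewriting the 21 symbols of lelellelellellelellel one by one yields lel el lel el lel lel el lel el lel lel el lel lel el lel el lel lel el lel; concatenated:

lelellelellellelellelellellelellellelellelellellelellel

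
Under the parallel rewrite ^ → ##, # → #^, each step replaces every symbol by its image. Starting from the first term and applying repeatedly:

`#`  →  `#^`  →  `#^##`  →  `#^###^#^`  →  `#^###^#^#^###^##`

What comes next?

Replace each of the 16 characters of #^###^#^#^###^## in place — #^ ## #^ #^ #^ ## #^ ## #^ ## #^ #^ #^ ## #^ #^ — and concatenate.

#^###^#^#^###^###^###^#^#^###^#^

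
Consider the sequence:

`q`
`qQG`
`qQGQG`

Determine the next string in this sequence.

Each term is the previous one with QG appended.
So the next term is qQGQG·QG.

qQGQGQG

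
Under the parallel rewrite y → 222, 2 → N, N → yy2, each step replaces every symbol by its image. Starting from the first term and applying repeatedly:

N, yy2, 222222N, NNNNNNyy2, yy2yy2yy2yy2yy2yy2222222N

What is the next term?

Rewriting the 25 symbols of yy2yy2yy2yy2yy2yy2222222N one by one yields 222 222 N 222 222 N 222 222 N 222 222 N 222 222 N 222 222 N N N N N N N yy2; concatenated:

222222N222222N222222N222222N222222N222222NNNNNNNyy2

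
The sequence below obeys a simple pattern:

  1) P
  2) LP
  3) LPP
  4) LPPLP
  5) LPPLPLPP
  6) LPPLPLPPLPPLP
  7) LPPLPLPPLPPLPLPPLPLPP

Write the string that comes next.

From term 3 onward, concatenate the last term with the second-to-last: LP·P = LPP, LPP·LP = LPPLP, …
The next term joins LPPLPLPPLPPLPLPPLPLPP and LPPLPLPPLPPLP.

LPPLPLPPLPPLPLPPLPLPPLPPLPLPPLPPLP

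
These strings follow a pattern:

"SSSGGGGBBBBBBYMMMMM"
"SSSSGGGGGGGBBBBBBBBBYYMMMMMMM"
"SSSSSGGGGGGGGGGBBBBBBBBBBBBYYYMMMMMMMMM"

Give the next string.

The n-th term is n+2 S's then 3n+1 G's then 3n+3 B's then n Y's then 2n+3 M's (n = 1, 2, …).
At n = 4 the blocks have lengths 6, 13, 15, 4, 11.

SSSSSSGGGGGGGGGGGGGBBBBBBBBBBBBBBBYYYYMMMMMMMMMMM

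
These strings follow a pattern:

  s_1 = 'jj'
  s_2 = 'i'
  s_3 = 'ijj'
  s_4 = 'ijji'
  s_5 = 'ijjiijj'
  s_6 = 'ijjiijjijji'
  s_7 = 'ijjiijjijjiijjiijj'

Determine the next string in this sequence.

ijjiijjijjiijjiijjijjiijjijji

Each term (from the third on) is the previous term followed by the one before it: term 3 = i·jj = ijj.
Continuing: ijjiijjijjiijjiijj · ijjiijjijji gives term 8.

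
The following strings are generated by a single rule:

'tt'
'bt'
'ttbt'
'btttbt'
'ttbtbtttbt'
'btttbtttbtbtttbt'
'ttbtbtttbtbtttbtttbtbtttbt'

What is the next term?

btttbtttbtbtttbtttbtbtttbtbtttbtttbtbtttbt

From term 3 onward, concatenate the second-to-last term with the last: tt·bt = ttbt, bt·ttbt = btttbt, …
So term 8 is btttbtttbtbtttbt·ttbtbtttbtbtttbtttbtbtttbt.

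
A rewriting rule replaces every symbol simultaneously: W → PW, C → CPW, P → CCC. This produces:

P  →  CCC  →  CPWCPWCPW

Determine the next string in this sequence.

Apply φ to CPWCPWCPW symbol by symbol: C→CPW, P→CCC, W→PW, C→CPW, P→CCC, W→PW, C→CPW, P→CCC, W→PW; joined: CPW CCC PW CPW CCC PW CPW CCC PW.

CPWCCCPWCPWCCCPWCPWCCCPW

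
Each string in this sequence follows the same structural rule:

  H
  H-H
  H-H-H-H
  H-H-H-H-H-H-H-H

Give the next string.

s(k+1) = s(k)·-·s(k) — each term doubles the last with '-' between the halves.
One more doubling of H-H-H-H-H-H-H-H gives the answer.

H-H-H-H-H-H-H-H-H-H-H-H-H-H-H-H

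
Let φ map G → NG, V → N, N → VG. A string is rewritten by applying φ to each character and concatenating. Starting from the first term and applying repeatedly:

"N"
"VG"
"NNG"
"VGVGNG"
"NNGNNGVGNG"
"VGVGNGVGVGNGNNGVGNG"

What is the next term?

Rewriting the 19 symbols of VGVGNGVGVGNGNNGVGNG one by one yields N NG N NG VG NG N NG N NG VG NG VG VG NG N NG VG NG; concatenated:

NNGNNGVGNGNNGNNGVGNGVGVGNGNNGVGNG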